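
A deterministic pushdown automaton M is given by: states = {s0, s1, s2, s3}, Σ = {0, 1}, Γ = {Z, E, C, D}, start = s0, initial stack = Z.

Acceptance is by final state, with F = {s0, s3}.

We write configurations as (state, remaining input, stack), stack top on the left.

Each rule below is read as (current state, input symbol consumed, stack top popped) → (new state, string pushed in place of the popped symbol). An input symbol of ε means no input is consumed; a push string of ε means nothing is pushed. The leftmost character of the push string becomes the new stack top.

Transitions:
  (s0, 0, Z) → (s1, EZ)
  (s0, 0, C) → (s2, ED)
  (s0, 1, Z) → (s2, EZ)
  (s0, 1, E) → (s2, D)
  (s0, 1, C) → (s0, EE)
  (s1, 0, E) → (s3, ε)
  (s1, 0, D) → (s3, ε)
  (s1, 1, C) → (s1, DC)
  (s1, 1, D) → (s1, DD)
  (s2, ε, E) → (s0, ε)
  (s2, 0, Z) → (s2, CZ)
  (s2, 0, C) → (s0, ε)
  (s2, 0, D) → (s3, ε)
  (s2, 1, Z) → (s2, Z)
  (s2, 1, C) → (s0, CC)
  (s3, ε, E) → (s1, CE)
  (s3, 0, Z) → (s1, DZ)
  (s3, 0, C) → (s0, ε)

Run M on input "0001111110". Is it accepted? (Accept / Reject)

(s0, 0001111110, Z) ⊢ (s1, 001111110, EZ) ⊢ (s3, 01111110, Z) ⊢ (s1, 1111110, DZ) ⊢ (s1, 111110, DDZ) ⊢ (s1, 11110, DDDZ) ⊢ (s1, 1110, DDDDZ) ⊢ (s1, 110, DDDDDZ) ⊢ (s1, 10, DDDDDDZ) ⊢ (s1, 0, DDDDDDDZ) ⊢ (s3, ε, DDDDDDZ)
All input consumed; state s3 ∈ F.

Accept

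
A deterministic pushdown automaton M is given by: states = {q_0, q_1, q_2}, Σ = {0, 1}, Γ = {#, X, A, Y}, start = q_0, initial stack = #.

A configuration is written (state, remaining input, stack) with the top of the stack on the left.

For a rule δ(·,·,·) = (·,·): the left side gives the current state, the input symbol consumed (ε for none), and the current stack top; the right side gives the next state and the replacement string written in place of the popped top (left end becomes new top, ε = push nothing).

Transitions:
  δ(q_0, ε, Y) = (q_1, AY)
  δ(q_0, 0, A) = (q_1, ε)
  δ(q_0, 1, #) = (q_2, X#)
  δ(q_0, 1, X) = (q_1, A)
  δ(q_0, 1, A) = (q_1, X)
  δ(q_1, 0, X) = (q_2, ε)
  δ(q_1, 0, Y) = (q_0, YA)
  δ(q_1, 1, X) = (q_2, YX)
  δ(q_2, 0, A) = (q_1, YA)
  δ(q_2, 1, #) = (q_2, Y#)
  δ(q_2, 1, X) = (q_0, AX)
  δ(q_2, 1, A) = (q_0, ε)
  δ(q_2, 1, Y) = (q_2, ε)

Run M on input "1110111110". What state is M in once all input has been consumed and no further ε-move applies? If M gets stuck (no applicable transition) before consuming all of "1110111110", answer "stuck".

q_1

(q_0, 1110111110, #)
  read 1, top #: go to q_2, push X# → (q_2, 110111110, X#)
  read 1, top X: go to q_0, push AX → (q_0, 10111110, AX#)
  read 1, top A: go to q_1, push X → (q_1, 0111110, XX#)
  read 0, top X: go to q_2, push ε → (q_2, 111110, X#)
  read 1, top X: go to q_0, push AX → (q_0, 11110, AX#)
  read 1, top A: go to q_1, push X → (q_1, 1110, XX#)
  read 1, top X: go to q_2, push YX → (q_2, 110, YXX#)
  read 1, top Y: go to q_2, push ε → (q_2, 10, XX#)
  read 1, top X: go to q_0, push AX → (q_0, 0, AXX#)
  read 0, top A: go to q_1, push ε → (q_1, ε, XX#)
All input consumed; M is in state q_1.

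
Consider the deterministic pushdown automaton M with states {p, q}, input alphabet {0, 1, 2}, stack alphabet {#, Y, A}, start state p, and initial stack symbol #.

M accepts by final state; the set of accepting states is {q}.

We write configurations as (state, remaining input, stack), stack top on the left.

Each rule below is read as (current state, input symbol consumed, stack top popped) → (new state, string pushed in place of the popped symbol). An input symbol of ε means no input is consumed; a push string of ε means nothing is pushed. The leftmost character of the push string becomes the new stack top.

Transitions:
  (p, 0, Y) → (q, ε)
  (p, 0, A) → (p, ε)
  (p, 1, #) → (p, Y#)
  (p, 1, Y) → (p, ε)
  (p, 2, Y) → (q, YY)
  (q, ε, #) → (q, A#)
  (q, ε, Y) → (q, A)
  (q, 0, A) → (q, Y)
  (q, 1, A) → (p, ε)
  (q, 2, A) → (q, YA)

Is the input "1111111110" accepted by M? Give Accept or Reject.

Accept

(p, 1111111110, #)
  read 1, top #: go to p, push Y# → (p, 111111110, Y#)
  read 1, top Y: go to p, push ε → (p, 11111110, #)
  read 1, top #: go to p, push Y# → (p, 1111110, Y#)
  read 1, top Y: go to p, push ε → (p, 111110, #)
  read 1, top #: go to p, push Y# → (p, 11110, Y#)
  read 1, top Y: go to p, push ε → (p, 1110, #)
  read 1, top #: go to p, push Y# → (p, 110, Y#)
  read 1, top Y: go to p, push ε → (p, 10, #)
  read 1, top #: go to p, push Y# → (p, 0, Y#)
  read 0, top Y: go to q, push ε → (q, ε, #)
All input consumed; state q ∈ F.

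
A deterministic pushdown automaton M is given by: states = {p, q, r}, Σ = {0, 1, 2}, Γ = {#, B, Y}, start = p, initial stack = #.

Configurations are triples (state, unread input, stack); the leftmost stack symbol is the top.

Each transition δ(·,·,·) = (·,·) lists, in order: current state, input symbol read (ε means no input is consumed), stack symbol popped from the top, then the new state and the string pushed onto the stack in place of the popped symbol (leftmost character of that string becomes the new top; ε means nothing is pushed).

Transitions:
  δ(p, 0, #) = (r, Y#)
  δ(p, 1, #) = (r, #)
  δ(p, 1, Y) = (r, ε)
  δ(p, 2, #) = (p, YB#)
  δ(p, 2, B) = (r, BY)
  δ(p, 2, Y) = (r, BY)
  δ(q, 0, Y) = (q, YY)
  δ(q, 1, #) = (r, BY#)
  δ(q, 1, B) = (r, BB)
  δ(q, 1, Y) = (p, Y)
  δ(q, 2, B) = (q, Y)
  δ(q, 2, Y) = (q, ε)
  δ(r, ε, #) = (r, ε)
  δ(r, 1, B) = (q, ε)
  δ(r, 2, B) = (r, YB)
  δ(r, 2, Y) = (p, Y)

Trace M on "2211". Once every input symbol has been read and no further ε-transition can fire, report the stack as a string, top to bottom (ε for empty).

(p, 2211, #)
  read 2, top #: go to p, push YB# → (p, 211, YB#)
  read 2, top Y: go to r, push BY → (r, 11, BYB#)
  read 1, top B: go to q, push ε → (q, 1, YB#)
  read 1, top Y: go to p, push Y → (p, ε, YB#)
All input consumed in state p with stack YB#.

YB#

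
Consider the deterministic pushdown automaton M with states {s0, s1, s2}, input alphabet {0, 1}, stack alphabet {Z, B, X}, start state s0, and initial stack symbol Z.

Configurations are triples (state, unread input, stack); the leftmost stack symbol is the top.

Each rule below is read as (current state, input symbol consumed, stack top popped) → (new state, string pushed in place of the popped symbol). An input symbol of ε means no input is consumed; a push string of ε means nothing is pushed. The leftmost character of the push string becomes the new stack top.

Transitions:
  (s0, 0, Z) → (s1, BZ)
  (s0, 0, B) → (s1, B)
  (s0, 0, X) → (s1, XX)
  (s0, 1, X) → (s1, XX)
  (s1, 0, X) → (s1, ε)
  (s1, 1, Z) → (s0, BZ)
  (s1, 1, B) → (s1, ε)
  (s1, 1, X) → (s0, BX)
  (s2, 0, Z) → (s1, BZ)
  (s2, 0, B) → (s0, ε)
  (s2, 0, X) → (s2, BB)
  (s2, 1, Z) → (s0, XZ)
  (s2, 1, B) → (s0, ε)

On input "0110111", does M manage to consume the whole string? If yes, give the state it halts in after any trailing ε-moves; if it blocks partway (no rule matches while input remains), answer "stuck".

stuck

(s0, 0110111, Z) ⊢ (s1, 110111, BZ) ⊢ (s1, 10111, Z) ⊢ (s0, 0111, BZ) ⊢ (s1, 111, BZ) ⊢ (s1, 11, Z) ⊢ (s0, 1, BZ)
No transition for (s0, 1, top B); M blocks with input 1 remaining.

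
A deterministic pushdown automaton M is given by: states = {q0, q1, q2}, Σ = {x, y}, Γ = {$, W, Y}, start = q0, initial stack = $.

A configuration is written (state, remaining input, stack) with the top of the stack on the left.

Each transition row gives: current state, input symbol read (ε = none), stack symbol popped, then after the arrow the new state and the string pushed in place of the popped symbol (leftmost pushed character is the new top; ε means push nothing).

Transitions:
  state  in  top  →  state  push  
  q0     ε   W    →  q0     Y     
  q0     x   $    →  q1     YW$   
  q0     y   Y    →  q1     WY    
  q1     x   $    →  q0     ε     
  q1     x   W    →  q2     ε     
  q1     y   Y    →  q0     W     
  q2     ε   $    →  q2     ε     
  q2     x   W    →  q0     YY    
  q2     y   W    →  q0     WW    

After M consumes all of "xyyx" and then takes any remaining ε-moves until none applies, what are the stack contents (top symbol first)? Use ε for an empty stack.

(q0, xyyx, $)
  read x, top $: go to q1, push YW$ → (q1, yyx, YW$)
  read y, top Y: go to q0, push W → (q0, yx, WW$)
  ε-move, top W: go to q0, push Y → (q0, yx, YW$)
  read y, top Y: go to q1, push WY → (q1, x, WYW$)
  read x, top W: go to q2, push ε → (q2, ε, YW$)
All input consumed in state q2 with stack YW$.

YW$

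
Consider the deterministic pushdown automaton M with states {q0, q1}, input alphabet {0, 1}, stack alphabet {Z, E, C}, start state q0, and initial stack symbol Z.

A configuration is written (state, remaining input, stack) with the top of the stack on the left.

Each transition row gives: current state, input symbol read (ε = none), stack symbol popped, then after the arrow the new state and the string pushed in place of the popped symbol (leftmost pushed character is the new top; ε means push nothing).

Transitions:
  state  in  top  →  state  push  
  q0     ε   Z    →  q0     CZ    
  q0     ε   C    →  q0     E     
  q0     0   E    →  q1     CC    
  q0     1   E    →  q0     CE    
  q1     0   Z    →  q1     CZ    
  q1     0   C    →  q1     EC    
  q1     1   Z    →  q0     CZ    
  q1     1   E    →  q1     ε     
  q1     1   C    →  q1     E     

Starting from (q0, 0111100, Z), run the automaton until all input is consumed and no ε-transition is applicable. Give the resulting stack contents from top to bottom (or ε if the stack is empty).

ECZ

(q0, 0111100, Z) ⊢ (q0, 0111100, CZ) ⊢ (q0, 0111100, EZ) ⊢ (q1, 111100, CCZ) ⊢ (q1, 11100, ECZ) ⊢ (q1, 1100, CZ) ⊢ (q1, 100, EZ) ⊢ (q1, 00, Z) ⊢ (q1, 0, CZ) ⊢ (q1, ε, ECZ)
All input consumed in state q1 with stack ECZ.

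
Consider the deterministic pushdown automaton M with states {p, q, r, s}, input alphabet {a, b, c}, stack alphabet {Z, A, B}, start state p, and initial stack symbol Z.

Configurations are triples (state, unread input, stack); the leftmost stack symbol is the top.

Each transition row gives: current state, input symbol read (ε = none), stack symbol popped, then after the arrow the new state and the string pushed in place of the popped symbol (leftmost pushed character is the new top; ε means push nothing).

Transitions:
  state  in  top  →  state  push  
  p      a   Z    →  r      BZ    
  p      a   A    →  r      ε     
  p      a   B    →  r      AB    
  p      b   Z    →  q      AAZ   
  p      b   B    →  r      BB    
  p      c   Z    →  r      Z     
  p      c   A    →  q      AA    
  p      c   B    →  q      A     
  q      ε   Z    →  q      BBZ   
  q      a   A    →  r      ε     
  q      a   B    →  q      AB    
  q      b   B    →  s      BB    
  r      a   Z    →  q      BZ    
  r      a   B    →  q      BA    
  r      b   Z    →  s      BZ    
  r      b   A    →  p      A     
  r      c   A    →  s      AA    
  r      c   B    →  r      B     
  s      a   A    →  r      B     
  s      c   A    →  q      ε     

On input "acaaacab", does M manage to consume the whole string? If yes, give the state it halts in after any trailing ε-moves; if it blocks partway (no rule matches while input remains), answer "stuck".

s

(p, acaaacab, Z)
  read a, top Z: go to r, push BZ → (r, caaacab, BZ)
  read c, top B: go to r, push B → (r, aaacab, BZ)
  read a, top B: go to q, push BA → (q, aacab, BAZ)
  read a, top B: go to q, push AB → (q, acab, ABAZ)
  read a, top A: go to r, push ε → (r, cab, BAZ)
  read c, top B: go to r, push B → (r, ab, BAZ)
  read a, top B: go to q, push BA → (q, b, BAAZ)
  read b, top B: go to s, push BB → (s, ε, BBAAZ)
All input consumed; M is in state s.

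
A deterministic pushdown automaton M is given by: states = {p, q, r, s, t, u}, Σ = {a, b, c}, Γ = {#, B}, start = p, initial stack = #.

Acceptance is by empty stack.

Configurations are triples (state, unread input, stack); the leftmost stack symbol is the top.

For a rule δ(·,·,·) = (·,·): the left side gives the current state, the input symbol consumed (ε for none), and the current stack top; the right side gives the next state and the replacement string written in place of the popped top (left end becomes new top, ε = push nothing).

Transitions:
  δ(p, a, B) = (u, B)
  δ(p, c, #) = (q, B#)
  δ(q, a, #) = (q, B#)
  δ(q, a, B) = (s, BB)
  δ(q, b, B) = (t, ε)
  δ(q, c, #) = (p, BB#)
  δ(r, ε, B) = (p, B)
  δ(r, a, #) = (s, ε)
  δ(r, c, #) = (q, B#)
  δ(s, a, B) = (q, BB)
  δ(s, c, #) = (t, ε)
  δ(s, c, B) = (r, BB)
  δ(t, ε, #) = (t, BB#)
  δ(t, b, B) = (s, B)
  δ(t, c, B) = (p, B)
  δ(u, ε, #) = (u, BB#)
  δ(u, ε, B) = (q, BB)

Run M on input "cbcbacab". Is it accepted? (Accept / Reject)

(p, cbcbacab, #)
  read c, top #: go to q, push B# → (q, bcbacab, B#)
  read b, top B: go to t, push ε → (t, cbacab, #)
  ε-move, top #: go to t, push BB# → (t, cbacab, BB#)
  read c, top B: go to p, push B → (p, bacab, BB#)
No transition applies at (p, bacab, BB#); input not fully consumed.

Reject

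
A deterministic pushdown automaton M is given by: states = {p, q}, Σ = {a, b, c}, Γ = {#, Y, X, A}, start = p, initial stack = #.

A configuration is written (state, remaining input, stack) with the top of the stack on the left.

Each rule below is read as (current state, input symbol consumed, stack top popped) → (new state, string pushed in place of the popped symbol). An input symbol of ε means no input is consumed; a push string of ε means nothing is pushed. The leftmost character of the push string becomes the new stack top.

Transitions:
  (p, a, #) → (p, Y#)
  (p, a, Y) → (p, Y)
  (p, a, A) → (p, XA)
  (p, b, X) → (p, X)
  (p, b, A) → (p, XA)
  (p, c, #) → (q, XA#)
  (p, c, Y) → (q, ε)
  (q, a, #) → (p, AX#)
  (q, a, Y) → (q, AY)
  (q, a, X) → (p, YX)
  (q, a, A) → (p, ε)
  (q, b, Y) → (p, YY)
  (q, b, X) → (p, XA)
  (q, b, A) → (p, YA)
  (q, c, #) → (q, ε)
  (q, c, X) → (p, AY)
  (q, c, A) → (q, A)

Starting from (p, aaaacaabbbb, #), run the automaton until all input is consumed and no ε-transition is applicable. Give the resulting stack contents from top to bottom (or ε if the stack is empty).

XAX#

(p, aaaacaabbbb, #)
  read a, top #: go to p, push Y# → (p, aaacaabbbb, Y#)
  read a, top Y: go to p, push Y → (p, aacaabbbb, Y#)
  read a, top Y: go to p, push Y → (p, acaabbbb, Y#)
  read a, top Y: go to p, push Y → (p, caabbbb, Y#)
  read c, top Y: go to q, push ε → (q, aabbbb, #)
  read a, top #: go to p, push AX# → (p, abbbb, AX#)
  read a, top A: go to p, push XA → (p, bbbb, XAX#)
  read b, top X: go to p, push X → (p, bbb, XAX#)
  read b, top X: go to p, push X → (p, bb, XAX#)
  read b, top X: go to p, push X → (p, b, XAX#)
  read b, top X: go to p, push X → (p, ε, XAX#)
All input consumed in state p with stack XAX#.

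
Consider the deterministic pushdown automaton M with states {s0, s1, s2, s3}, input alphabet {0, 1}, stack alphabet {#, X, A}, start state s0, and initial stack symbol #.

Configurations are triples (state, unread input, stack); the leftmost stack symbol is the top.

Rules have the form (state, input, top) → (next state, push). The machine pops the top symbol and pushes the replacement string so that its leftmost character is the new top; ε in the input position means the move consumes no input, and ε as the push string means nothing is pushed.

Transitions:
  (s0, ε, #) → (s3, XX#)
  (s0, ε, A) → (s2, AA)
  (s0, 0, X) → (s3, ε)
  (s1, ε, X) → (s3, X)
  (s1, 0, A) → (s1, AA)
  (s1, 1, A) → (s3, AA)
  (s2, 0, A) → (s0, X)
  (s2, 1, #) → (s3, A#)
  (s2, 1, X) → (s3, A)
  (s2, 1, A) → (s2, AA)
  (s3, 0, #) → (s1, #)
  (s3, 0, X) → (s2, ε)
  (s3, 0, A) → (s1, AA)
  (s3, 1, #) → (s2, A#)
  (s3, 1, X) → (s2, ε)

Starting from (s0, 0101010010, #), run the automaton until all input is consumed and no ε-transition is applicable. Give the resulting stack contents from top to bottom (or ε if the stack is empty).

AAAAAAAAA#

(s0, 0101010010, #)
  ε-move, top #: go to s3, push XX# → (s3, 0101010010, XX#)
  read 0, top X: go to s2, push ε → (s2, 101010010, X#)
  read 1, top X: go to s3, push A → (s3, 01010010, A#)
  read 0, top A: go to s1, push AA → (s1, 1010010, AA#)
  read 1, top A: go to s3, push AA → (s3, 010010, AAA#)
  read 0, top A: go to s1, push AA → (s1, 10010, AAAA#)
  read 1, top A: go to s3, push AA → (s3, 0010, AAAAA#)
  read 0, top A: go to s1, push AA → (s1, 010, AAAAAA#)
  read 0, top A: go to s1, push AA → (s1, 10, AAAAAAA#)
  read 1, top A: go to s3, push AA → (s3, 0, AAAAAAAA#)
  read 0, top A: go to s1, push AA → (s1, ε, AAAAAAAAA#)
All input consumed in state s1 with stack AAAAAAAAA#.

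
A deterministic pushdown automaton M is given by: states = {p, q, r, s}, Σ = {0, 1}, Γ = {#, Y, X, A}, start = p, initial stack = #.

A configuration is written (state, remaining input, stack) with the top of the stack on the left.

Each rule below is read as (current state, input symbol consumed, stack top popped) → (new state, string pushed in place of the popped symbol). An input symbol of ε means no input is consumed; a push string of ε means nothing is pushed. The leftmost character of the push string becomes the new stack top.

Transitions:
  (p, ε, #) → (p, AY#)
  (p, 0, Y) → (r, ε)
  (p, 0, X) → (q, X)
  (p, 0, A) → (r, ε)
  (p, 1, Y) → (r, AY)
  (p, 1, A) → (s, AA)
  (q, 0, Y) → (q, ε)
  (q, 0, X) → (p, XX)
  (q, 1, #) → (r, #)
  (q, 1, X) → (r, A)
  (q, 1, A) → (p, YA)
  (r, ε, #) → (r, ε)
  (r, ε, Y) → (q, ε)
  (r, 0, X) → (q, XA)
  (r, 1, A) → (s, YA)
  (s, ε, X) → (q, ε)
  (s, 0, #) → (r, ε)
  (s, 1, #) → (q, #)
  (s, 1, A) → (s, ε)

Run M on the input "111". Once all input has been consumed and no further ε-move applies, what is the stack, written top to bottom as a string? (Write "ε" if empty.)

Y#

(p, 111, #) ⊢ (p, 111, AY#) ⊢ (s, 11, AAY#) ⊢ (s, 1, AY#) ⊢ (s, ε, Y#)
All input consumed in state s with stack Y#.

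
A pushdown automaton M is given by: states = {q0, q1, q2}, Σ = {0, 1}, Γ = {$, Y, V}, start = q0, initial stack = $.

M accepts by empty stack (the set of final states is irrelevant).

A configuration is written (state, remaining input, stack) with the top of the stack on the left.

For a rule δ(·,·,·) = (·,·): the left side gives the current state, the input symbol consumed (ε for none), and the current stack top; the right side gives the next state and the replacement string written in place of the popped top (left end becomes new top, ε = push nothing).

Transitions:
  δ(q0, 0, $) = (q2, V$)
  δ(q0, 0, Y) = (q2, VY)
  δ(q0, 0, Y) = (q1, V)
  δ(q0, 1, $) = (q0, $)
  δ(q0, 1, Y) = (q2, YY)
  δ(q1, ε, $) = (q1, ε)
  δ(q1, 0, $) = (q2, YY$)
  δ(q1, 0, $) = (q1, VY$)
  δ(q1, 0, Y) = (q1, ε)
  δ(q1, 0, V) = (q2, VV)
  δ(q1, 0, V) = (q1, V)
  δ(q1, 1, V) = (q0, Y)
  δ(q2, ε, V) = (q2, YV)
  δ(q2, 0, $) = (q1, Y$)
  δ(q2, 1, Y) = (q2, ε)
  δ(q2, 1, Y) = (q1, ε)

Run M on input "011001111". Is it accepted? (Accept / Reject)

One accepting computation: (q0, 011001111, $) ⊢ (q2, 11001111, V$) ⊢ (q2, 11001111, YV$) ⊢ (q1, 1001111, V$) ⊢ (q0, 001111, Y$) ⊢ (q1, 01111, V$) ⊢ (q1, 1111, V$) ⊢ (q0, 111, Y$) ⊢ (q2, 11, YY$) ⊢ (q2, 1, Y$) ⊢ (q1, ε, $) ⊢ (q1, ε, ε)
All input consumed and the stack is empty.

Accept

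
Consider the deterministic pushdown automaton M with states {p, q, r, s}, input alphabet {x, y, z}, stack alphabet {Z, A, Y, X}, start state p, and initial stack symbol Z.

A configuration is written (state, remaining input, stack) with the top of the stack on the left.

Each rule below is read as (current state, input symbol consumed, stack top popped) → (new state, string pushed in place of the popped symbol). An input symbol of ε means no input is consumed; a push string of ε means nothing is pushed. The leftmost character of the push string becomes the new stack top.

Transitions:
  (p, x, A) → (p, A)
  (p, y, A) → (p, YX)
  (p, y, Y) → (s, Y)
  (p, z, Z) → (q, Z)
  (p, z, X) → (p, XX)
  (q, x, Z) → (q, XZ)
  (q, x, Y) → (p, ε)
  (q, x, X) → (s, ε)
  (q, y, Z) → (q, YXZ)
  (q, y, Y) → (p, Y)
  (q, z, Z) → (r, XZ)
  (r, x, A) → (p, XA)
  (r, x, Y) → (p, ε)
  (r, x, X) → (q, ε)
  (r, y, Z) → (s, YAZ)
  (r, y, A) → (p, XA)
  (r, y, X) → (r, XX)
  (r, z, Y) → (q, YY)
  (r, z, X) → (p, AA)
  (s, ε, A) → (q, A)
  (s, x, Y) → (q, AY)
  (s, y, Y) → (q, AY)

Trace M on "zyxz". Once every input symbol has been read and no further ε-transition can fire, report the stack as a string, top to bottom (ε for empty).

(p, zyxz, Z)
  read z, top Z: go to q, push Z → (q, yxz, Z)
  read y, top Z: go to q, push YXZ → (q, xz, YXZ)
  read x, top Y: go to p, push ε → (p, z, XZ)
  read z, top X: go to p, push XX → (p, ε, XXZ)
All input consumed in state p with stack XXZ.

XXZ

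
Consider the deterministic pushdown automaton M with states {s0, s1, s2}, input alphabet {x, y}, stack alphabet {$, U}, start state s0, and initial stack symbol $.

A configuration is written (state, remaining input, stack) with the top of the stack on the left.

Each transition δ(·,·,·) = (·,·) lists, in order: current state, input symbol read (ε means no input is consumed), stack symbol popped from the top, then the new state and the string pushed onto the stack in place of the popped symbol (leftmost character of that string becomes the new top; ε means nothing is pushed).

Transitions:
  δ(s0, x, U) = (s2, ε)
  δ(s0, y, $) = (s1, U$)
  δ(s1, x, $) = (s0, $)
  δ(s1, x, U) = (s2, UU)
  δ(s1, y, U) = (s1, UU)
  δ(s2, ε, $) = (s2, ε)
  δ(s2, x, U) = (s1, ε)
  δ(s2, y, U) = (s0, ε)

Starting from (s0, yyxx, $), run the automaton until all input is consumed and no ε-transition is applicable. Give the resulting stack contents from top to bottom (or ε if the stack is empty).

UU$

(s0, yyxx, $)
  read y, top $: go to s1, push U$ → (s1, yxx, U$)
  read y, top U: go to s1, push UU → (s1, xx, UU$)
  read x, top U: go to s2, push UU → (s2, x, UUU$)
  read x, top U: go to s1, push ε → (s1, ε, UU$)
All input consumed in state s1 with stack UU$.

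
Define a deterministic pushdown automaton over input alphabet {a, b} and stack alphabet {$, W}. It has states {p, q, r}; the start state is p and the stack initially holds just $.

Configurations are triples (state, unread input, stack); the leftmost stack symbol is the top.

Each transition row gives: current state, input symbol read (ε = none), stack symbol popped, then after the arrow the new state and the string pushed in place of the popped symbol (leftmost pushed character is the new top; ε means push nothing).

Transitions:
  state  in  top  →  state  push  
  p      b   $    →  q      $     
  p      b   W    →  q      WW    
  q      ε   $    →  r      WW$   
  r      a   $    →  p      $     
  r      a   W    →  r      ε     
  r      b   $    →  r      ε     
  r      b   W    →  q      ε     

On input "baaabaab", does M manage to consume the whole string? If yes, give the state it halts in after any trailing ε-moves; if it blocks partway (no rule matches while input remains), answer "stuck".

r

(p, baaabaab, $)
  read b, top $: go to q, push $ → (q, aaabaab, $)
  ε-move, top $: go to r, push WW$ → (r, aaabaab, WW$)
  read a, top W: go to r, push ε → (r, aabaab, W$)
  read a, top W: go to r, push ε → (r, abaab, $)
  read a, top $: go to p, push $ → (p, baab, $)
  read b, top $: go to q, push $ → (q, aab, $)
  ε-move, top $: go to r, push WW$ → (r, aab, WW$)
  read a, top W: go to r, push ε → (r, ab, W$)
  read a, top W: go to r, push ε → (r, b, $)
  read b, top $: go to r, push ε → (r, ε, ε)
All input consumed; M is in state r.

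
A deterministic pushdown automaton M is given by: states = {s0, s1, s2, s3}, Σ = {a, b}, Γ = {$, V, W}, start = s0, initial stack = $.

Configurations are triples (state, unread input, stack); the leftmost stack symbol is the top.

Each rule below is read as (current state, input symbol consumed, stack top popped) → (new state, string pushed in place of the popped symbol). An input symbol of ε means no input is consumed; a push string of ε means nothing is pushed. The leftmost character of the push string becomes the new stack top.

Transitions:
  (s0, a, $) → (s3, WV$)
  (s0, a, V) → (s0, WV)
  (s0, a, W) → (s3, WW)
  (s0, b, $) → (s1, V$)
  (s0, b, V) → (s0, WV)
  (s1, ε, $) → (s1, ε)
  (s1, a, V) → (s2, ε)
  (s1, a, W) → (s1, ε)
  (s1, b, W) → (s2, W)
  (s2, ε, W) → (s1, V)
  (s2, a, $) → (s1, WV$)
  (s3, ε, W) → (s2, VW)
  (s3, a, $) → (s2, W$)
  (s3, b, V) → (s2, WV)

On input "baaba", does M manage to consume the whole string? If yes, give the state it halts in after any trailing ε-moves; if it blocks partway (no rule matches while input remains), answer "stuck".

(s0, baaba, $)
  read b, top $: go to s1, push V$ → (s1, aaba, V$)
  read a, top V: go to s2, push ε → (s2, aba, $)
  read a, top $: go to s1, push WV$ → (s1, ba, WV$)
  read b, top W: go to s2, push W → (s2, a, WV$)
  ε-move, top W: go to s1, push V → (s1, a, VV$)
  read a, top V: go to s2, push ε → (s2, ε, V$)
All input consumed; M is in state s2.

s2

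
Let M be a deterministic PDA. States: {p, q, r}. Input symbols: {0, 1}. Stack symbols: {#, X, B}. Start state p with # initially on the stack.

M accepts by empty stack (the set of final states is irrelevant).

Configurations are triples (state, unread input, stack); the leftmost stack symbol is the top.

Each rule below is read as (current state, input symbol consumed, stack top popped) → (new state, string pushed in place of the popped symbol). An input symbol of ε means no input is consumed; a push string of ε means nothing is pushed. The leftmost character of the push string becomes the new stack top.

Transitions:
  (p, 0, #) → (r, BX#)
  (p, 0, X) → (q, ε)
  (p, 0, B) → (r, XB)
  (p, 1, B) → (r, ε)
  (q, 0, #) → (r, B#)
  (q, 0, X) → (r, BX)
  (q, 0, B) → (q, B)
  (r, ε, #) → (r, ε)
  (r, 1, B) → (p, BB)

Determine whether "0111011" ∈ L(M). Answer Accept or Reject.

(p, 0111011, #)
  read 0, top #: go to r, push BX# → (r, 111011, BX#)
  read 1, top B: go to p, push BB → (p, 11011, BBX#)
  read 1, top B: go to r, push ε → (r, 1011, BX#)
  read 1, top B: go to p, push BB → (p, 011, BBX#)
  read 0, top B: go to r, push XB → (r, 11, XBBX#)
No transition applies at (r, 11, XBBX#); input not fully consumed.

Reject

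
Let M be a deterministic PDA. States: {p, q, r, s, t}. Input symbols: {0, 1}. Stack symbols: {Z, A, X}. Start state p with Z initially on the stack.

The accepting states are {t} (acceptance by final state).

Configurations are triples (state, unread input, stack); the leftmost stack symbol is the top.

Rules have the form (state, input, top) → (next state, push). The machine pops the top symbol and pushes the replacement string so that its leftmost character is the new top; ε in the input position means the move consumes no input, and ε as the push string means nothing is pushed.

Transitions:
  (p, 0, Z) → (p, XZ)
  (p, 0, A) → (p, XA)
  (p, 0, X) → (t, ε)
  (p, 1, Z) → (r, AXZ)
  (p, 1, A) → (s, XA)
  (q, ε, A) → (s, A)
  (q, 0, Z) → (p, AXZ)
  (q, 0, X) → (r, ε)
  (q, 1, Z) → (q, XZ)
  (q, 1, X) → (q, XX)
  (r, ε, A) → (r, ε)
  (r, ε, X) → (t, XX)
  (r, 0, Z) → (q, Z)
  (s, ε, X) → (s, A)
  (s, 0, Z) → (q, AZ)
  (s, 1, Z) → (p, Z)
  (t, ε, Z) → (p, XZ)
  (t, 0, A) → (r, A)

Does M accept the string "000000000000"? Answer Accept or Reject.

Accept

(p, 000000000000, Z) ⊢ (p, 00000000000, XZ) ⊢ (t, 0000000000, Z) ⊢ (p, 0000000000, XZ) ⊢ (t, 000000000, Z) ⊢ (p, 000000000, XZ) ⊢ (t, 00000000, Z) ⊢ (p, 00000000, XZ) ⊢ (t, 0000000, Z) ⊢ (p, 0000000, XZ) ⊢ (t, 000000, Z) ⊢ (p, 000000, XZ) ⊢ (t, 00000, Z) ⊢ (p, 00000, XZ) ⊢ (t, 0000, Z) ⊢ (p, 0000, XZ) ⊢ (t, 000, Z) ⊢ (p, 000, XZ) ⊢ (t, 00, Z) ⊢ (p, 00, XZ) ⊢ (t, 0, Z) ⊢ (p, 0, XZ) ⊢ (t, ε, Z)
All input consumed; state t ∈ F.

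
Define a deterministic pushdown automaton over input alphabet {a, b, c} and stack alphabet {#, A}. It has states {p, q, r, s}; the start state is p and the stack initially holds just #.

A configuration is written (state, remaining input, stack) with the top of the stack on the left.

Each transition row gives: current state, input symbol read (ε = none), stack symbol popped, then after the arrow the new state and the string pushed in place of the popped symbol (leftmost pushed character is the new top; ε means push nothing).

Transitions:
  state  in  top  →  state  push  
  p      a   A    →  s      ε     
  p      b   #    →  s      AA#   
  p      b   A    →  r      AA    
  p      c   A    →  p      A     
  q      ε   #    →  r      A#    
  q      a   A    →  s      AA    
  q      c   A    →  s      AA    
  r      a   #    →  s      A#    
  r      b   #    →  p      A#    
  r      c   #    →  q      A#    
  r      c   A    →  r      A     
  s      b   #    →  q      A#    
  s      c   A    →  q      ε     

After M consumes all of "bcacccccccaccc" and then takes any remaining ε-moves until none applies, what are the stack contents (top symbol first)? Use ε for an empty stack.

(p, bcacccccccaccc, #) ⊢ (s, cacccccccaccc, AA#) ⊢ (q, acccccccaccc, A#) ⊢ (s, cccccccaccc, AA#) ⊢ (q, ccccccaccc, A#) ⊢ (s, cccccaccc, AA#) ⊢ (q, ccccaccc, A#) ⊢ (s, cccaccc, AA#) ⊢ (q, ccaccc, A#) ⊢ (s, caccc, AA#) ⊢ (q, accc, A#) ⊢ (s, ccc, AA#) ⊢ (q, cc, A#) ⊢ (s, c, AA#) ⊢ (q, ε, A#)
All input consumed in state q with stack A#.

A#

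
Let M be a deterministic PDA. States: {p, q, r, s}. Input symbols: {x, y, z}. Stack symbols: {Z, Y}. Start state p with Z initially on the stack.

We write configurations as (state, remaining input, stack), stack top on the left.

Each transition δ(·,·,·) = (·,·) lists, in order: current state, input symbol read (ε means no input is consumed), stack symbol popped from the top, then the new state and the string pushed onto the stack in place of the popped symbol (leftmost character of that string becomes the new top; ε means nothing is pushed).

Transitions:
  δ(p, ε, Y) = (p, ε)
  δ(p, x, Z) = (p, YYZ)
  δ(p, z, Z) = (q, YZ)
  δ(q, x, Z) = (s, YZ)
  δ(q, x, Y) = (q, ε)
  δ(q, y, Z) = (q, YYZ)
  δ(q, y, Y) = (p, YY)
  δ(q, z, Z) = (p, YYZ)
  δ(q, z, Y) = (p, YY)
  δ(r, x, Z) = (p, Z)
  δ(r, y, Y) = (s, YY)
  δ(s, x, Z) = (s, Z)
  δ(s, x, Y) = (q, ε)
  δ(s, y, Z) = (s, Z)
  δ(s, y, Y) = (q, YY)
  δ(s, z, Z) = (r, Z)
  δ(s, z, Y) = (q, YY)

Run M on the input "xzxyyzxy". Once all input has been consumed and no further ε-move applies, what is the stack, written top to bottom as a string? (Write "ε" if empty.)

YYZ

(p, xzxyyzxy, Z) ⊢ (p, zxyyzxy, YYZ) ⊢ (p, zxyyzxy, YZ) ⊢ (p, zxyyzxy, Z) ⊢ (q, xyyzxy, YZ) ⊢ (q, yyzxy, Z) ⊢ (q, yzxy, YYZ) ⊢ (p, zxy, YYYZ) ⊢ (p, zxy, YYZ) ⊢ (p, zxy, YZ) ⊢ (p, zxy, Z) ⊢ (q, xy, YZ) ⊢ (q, y, Z) ⊢ (q, ε, YYZ)
All input consumed in state q with stack YYZ.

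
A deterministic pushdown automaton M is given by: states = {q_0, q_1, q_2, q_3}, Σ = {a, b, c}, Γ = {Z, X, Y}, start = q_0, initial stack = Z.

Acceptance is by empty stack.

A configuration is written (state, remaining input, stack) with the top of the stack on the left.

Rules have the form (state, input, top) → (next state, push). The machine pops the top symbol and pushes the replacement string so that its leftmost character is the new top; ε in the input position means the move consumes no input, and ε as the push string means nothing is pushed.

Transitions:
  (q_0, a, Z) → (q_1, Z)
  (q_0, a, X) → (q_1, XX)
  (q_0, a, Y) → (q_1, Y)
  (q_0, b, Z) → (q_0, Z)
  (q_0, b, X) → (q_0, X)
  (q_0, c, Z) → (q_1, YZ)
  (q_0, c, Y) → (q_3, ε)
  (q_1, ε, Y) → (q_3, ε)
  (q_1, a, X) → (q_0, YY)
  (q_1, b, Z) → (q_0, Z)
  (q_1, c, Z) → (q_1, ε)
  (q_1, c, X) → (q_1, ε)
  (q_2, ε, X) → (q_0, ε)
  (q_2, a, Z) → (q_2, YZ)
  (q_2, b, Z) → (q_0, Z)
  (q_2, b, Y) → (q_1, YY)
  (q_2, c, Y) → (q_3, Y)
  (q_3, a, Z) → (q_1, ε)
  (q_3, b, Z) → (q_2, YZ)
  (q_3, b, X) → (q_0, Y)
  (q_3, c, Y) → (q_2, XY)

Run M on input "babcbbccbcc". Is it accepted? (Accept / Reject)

Reject

(q_0, babcbbccbcc, Z)
  read b, top Z: go to q_0, push Z → (q_0, abcbbccbcc, Z)
  read a, top Z: go to q_1, push Z → (q_1, bcbbccbcc, Z)
  read b, top Z: go to q_0, push Z → (q_0, cbbccbcc, Z)
  read c, top Z: go to q_1, push YZ → (q_1, bbccbcc, YZ)
  ε-move, top Y: go to q_3, push ε → (q_3, bbccbcc, Z)
  read b, top Z: go to q_2, push YZ → (q_2, bccbcc, YZ)
  read b, top Y: go to q_1, push YY → (q_1, ccbcc, YYZ)
  ε-move, top Y: go to q_3, push ε → (q_3, ccbcc, YZ)
  read c, top Y: go to q_2, push XY → (q_2, cbcc, XYZ)
  ε-move, top X: go to q_0, push ε → (q_0, cbcc, YZ)
  read c, top Y: go to q_3, push ε → (q_3, bcc, Z)
  read b, top Z: go to q_2, push YZ → (q_2, cc, YZ)
  read c, top Y: go to q_3, push Y → (q_3, c, YZ)
  read c, top Y: go to q_2, push XY → (q_2, ε, XYZ)
  ε-move, top X: go to q_0, push ε → (q_0, ε, YZ)
All input consumed; stack is YZ, not empty, and no further ε-move applies.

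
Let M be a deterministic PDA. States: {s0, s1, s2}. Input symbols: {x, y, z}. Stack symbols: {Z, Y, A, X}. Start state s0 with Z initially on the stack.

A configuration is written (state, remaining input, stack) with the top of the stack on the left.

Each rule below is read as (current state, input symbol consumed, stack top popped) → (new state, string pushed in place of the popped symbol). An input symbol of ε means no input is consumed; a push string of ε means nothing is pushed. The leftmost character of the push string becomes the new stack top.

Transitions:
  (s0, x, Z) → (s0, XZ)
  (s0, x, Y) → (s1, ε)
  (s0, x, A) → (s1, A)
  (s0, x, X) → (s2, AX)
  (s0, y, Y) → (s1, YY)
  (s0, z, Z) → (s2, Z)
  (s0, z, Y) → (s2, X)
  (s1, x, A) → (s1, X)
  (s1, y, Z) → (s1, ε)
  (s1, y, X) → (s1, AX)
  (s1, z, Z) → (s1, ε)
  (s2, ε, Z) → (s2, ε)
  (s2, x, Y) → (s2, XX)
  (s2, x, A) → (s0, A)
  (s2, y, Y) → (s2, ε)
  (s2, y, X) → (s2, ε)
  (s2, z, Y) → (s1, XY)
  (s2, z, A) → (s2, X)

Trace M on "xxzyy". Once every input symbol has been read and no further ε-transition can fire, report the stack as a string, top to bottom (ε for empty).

(s0, xxzyy, Z) ⊢ (s0, xzyy, XZ) ⊢ (s2, zyy, AXZ) ⊢ (s2, yy, XXZ) ⊢ (s2, y, XZ) ⊢ (s2, ε, Z) ⊢ (s2, ε, ε)
All input consumed in state s2 with stack ε.

ε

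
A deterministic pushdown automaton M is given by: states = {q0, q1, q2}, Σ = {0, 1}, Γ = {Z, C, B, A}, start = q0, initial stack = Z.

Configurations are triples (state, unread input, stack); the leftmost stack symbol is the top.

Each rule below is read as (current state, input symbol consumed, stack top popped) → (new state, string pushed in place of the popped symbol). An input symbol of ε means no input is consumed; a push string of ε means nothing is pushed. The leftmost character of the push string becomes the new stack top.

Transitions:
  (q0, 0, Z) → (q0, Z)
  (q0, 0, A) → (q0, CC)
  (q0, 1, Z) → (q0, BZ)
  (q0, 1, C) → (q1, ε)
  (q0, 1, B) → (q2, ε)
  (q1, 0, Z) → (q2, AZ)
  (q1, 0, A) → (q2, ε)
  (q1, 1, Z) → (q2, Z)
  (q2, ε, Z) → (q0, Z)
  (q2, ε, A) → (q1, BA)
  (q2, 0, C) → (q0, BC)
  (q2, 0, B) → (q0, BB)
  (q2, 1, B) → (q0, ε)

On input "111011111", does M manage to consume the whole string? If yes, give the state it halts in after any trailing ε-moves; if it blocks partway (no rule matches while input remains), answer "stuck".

stuck

(q0, 111011111, Z)
  read 1, top Z: go to q0, push BZ → (q0, 11011111, BZ)
  read 1, top B: go to q2, push ε → (q2, 1011111, Z)
  ε-move, top Z: go to q0, push Z → (q0, 1011111, Z)
  read 1, top Z: go to q0, push BZ → (q0, 011111, BZ)
No transition for (q0, 0, top B); M blocks with input 011111 remaining.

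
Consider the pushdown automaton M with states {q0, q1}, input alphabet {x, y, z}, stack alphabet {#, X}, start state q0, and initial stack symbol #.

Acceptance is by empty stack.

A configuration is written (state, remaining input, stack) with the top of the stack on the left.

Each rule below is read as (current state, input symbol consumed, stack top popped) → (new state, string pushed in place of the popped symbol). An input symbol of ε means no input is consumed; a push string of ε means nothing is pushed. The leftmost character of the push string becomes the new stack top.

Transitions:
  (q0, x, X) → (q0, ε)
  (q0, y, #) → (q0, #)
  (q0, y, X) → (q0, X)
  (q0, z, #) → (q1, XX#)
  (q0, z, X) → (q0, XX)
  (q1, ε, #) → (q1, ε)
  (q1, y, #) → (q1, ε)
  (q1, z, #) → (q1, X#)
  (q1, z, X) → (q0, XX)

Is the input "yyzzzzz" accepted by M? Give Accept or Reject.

Reject

No computation consumes all input and empties the stack.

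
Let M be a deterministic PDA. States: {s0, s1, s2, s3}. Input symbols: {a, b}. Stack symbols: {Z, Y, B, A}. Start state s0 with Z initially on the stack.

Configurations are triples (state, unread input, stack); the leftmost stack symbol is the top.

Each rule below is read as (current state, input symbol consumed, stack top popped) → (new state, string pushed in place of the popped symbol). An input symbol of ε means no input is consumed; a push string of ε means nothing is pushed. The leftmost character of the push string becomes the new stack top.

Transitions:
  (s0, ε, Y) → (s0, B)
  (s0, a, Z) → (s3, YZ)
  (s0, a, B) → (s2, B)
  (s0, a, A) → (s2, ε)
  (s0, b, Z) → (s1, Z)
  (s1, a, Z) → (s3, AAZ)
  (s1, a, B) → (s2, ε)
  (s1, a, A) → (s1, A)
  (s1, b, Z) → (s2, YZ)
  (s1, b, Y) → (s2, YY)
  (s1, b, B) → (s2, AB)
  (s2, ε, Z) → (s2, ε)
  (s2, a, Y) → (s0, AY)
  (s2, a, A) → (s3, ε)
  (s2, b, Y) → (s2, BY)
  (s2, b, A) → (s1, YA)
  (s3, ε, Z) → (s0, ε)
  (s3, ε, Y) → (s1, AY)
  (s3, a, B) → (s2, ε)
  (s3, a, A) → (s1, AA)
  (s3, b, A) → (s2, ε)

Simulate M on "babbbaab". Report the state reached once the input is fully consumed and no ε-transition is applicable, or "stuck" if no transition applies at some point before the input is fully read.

(s0, babbbaab, Z)
  read b, top Z: go to s1, push Z → (s1, abbbaab, Z)
  read a, top Z: go to s3, push AAZ → (s3, bbbaab, AAZ)
  read b, top A: go to s2, push ε → (s2, bbaab, AZ)
  read b, top A: go to s1, push YA → (s1, baab, YAZ)
  read b, top Y: go to s2, push YY → (s2, aab, YYAZ)
  read a, top Y: go to s0, push AY → (s0, ab, AYYAZ)
  read a, top A: go to s2, push ε → (s2, b, YYAZ)
  read b, top Y: go to s2, push BY → (s2, ε, BYYAZ)
All input consumed; M is in state s2.

s2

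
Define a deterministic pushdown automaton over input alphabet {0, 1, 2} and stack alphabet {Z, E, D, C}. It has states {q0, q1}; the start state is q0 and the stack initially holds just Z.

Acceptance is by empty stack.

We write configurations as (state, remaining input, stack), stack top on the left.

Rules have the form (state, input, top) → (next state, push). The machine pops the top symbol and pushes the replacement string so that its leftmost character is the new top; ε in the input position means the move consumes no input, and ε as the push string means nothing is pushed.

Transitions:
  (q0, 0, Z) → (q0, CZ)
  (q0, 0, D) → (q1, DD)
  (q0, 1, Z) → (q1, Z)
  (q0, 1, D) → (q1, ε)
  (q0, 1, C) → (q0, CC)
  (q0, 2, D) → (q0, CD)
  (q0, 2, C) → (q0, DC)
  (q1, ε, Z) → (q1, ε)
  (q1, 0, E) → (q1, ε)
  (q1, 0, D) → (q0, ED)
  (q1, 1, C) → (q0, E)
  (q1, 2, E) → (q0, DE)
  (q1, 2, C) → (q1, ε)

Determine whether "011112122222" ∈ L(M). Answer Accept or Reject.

Accept

(q0, 011112122222, Z)
  read 0, top Z: go to q0, push CZ → (q0, 11112122222, CZ)
  read 1, top C: go to q0, push CC → (q0, 1112122222, CCZ)
  read 1, top C: go to q0, push CC → (q0, 112122222, CCCZ)
  read 1, top C: go to q0, push CC → (q0, 12122222, CCCCZ)
  read 1, top C: go to q0, push CC → (q0, 2122222, CCCCCZ)
  read 2, top C: go to q0, push DC → (q0, 122222, DCCCCCZ)
  read 1, top D: go to q1, push ε → (q1, 22222, CCCCCZ)
  read 2, top C: go to q1, push ε → (q1, 2222, CCCCZ)
  read 2, top C: go to q1, push ε → (q1, 222, CCCZ)
  read 2, top C: go to q1, push ε → (q1, 22, CCZ)
  read 2, top C: go to q1, push ε → (q1, 2, CZ)
  read 2, top C: go to q1, push ε → (q1, ε, Z)
  ε-move, top Z: go to q1, push ε → (q1, ε, ε)
All input consumed and the stack is empty.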